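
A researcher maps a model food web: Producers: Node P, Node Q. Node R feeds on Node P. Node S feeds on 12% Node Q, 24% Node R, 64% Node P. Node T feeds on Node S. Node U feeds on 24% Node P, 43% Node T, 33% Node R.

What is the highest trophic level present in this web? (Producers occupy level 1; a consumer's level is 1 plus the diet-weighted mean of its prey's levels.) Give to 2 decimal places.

Node R: 1 + 1 = 2
Node S: 1 + (0.12×1 + 0.24×2 + 0.64×1) = 2.24
Node T: 1 + 2.24 = 3.24
Node U: 1 + (0.24×1 + 0.43×3.24 + 0.33×2) = 3.2932

3.29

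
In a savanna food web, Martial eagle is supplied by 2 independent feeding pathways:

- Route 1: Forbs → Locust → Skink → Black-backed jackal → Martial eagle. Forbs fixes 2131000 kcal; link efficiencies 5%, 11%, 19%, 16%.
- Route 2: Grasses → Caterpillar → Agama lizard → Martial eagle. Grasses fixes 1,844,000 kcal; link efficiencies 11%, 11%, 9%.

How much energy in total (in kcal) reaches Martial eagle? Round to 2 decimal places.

2364.42 kcal

Route 1: 2131000 × 0.05 × 0.11 × 0.19 × 0.16 = 356.3032 kcal
Route 2: 1844000 × 0.11 × 0.11 × 0.09 = 2008.116 kcal
Total at Martial eagle: 356.3032 + 2008.116 = 2364.4192 kcal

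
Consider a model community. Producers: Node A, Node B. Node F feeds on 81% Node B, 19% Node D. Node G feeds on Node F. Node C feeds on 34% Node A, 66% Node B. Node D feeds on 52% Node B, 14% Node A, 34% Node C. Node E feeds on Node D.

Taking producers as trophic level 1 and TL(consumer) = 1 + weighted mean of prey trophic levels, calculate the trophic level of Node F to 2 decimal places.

2.25

Node C: 1 + (0.34×1 + 0.66×1) = 2
Node D: 1 + (0.52×1 + 0.14×1 + 0.34×2) = 2.34
Node E: 1 + 2.34 = 3.34
Node F: 1 + (0.81×1 + 0.19×2.34) = 2.2546
Node G: 1 + 2.2546 = 3.2546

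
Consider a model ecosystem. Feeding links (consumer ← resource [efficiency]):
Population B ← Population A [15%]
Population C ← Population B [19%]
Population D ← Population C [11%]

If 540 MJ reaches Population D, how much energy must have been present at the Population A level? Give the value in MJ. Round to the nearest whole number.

Cumulative transfer efficiency: 0.15 × 0.19 × 0.11 = 0.003135
Population A energy = 540 / 0.003135 = 172249 MJ

172249 MJ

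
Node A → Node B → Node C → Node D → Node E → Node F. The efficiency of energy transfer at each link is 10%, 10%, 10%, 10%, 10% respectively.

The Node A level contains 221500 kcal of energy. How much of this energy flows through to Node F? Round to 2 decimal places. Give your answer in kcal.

Node B: 221500 × 0.1 = 22150 kcal
Node C: 22150 × 0.1 = 2215 kcal
Node D: 2215 × 0.1 = 221.5 kcal
Node E: 221.5 × 0.1 = 22.15 kcal
Node F: 22.15 × 0.1 = 2.215 kcal

2.22 kcal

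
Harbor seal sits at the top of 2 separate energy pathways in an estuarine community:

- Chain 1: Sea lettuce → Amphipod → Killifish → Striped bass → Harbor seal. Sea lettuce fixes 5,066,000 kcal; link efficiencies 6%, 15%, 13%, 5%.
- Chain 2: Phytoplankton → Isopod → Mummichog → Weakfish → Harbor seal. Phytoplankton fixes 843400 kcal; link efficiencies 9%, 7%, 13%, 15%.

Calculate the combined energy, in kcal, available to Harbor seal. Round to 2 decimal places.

399.97 kcal

Chain 1: 5066000 × 0.06 × 0.15 × 0.13 × 0.05 = 296.361 kcal
Chain 2: 843400 × 0.09 × 0.07 × 0.13 × 0.15 = 103.61169 kcal
Total at Harbor seal: 296.361 + 103.61169 = 399.97269 kcal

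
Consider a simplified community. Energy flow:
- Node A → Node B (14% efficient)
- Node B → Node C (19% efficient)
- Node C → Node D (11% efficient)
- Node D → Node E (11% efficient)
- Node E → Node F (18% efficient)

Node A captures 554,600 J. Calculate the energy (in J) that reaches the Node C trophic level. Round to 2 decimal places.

14752.36 J

Node B: 554600 × 0.14 = 77644 J
Node C: 77644 × 0.19 = 14752.36 J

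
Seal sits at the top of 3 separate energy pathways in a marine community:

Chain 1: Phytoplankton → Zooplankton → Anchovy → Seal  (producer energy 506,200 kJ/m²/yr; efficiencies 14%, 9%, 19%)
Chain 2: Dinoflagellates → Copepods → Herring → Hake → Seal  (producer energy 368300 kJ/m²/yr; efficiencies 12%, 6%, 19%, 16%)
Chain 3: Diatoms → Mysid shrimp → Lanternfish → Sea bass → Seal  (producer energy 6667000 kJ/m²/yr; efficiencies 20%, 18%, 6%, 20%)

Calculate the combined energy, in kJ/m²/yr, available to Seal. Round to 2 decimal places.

4172.60 kJ/m²/yr

Chain 1: 506200 × 0.14 × 0.09 × 0.19 = 1211.8428 kJ/m²/yr
Chain 2: 368300 × 0.12 × 0.06 × 0.19 × 0.16 = 80.613504 kJ/m²/yr
Chain 3: 6667000 × 0.2 × 0.18 × 0.06 × 0.2 = 2880.144 kJ/m²/yr
Total at Seal: 1211.8428 + 80.613504 + 2880.144 = 4172.600304 kJ/m²/yr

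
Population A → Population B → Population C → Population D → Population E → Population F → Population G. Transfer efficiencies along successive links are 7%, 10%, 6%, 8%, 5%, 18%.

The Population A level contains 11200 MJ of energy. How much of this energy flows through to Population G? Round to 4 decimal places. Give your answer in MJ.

0.0034 MJ

Population B: 11200 × 0.07 = 784 MJ
Population C: 784 × 0.1 = 78.4 MJ
Population D: 78.4 × 0.06 = 4.704 MJ
Population E: 4.704 × 0.08 = 0.37632 MJ
Population F: 0.37632 × 0.05 = 0.018816 MJ
Population G: 0.018816 × 0.18 = 0.00338688 MJ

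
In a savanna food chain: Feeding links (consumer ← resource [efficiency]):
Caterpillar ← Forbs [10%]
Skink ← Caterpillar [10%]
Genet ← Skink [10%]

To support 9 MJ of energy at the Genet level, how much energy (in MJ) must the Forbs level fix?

9000 MJ

Cumulative transfer efficiency: 0.1 × 0.1 × 0.1 = 0.001
Forbs energy = 9 / 0.001 = 9000 MJ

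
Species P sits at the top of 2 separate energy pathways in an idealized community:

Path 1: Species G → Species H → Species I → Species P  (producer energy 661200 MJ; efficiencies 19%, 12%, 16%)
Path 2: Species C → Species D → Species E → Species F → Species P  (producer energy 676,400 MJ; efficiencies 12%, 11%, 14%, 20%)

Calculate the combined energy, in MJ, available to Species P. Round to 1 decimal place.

2662.1 MJ

Path 1: 661200 × 0.19 × 0.12 × 0.16 = 2412.0576 MJ
Path 2: 676400 × 0.12 × 0.11 × 0.14 × 0.2 = 249.99744 MJ
Total at Species P: 2412.0576 + 249.99744 = 2662.05504 MJ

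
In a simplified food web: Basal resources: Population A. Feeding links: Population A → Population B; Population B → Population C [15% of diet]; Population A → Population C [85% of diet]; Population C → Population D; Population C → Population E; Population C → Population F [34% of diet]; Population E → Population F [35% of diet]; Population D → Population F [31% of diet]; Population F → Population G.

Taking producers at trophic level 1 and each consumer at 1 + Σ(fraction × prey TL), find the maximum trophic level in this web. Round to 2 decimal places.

Population B: 1 + 1 = 2
Population C: 1 + (0.15×2 + 0.85×1) = 2.15
Population D: 1 + 2.15 = 3.15
Population E: 1 + 2.15 = 3.15
Population F: 1 + (0.34×2.15 + 0.35×3.15 + 0.31×3.15) = 3.81
Population G: 1 + 3.81 = 4.81

4.81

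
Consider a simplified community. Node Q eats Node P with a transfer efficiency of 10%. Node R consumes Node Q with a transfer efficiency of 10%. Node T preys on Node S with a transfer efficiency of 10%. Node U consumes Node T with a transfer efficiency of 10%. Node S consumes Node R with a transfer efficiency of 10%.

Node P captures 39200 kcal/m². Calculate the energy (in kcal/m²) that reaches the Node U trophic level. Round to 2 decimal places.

Node Q: 39200 × 0.1 = 3920 kcal/m²
Node R: 3920 × 0.1 = 392 kcal/m²
Node S: 392 × 0.1 = 39.2 kcal/m²
Node T: 39.2 × 0.1 = 3.92 kcal/m²
Node U: 3.92 × 0.1 = 0.392 kcal/m²

0.39 kcal/m²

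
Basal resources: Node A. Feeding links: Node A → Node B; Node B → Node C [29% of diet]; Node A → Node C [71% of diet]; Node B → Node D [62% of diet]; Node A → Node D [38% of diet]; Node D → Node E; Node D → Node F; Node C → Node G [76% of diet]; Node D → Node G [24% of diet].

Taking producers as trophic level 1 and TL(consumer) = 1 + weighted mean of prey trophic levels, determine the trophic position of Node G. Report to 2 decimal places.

Node B: 1 + 1 = 2
Node C: 1 + (0.29×2 + 0.71×1) = 2.29
Node D: 1 + (0.62×2 + 0.38×1) = 2.62
Node E: 1 + 2.62 = 3.62
Node F: 1 + 2.62 = 3.62
Node G: 1 + (0.76×2.29 + 0.24×2.62) = 3.3692

3.37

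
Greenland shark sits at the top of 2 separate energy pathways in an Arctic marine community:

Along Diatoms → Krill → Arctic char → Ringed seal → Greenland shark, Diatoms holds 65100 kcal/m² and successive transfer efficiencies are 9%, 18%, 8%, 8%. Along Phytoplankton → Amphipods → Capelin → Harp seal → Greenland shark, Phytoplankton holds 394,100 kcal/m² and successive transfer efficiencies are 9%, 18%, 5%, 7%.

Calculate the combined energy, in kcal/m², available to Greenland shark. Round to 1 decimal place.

29.1 kcal/m²

Via Diatoms: 65100 × 0.09 × 0.18 × 0.08 × 0.08 = 6.749568 kcal/m²
Via Phytoplankton: 394100 × 0.09 × 0.18 × 0.05 × 0.07 = 22.34547 kcal/m²
Total at Greenland shark: 6.749568 + 22.34547 = 29.095038 kcal/m²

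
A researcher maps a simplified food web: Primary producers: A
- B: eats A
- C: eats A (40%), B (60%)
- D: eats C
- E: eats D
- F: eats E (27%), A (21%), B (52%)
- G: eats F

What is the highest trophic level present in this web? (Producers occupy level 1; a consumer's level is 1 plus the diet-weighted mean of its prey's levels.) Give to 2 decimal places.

4.60

B: 1 + 1 = 2
C: 1 + (0.4×1 + 0.6×2) = 2.6
D: 1 + 2.6 = 3.6
E: 1 + 3.6 = 4.6
F: 1 + (0.27×4.6 + 0.21×1 + 0.52×2) = 3.492
G: 1 + 3.492 = 4.492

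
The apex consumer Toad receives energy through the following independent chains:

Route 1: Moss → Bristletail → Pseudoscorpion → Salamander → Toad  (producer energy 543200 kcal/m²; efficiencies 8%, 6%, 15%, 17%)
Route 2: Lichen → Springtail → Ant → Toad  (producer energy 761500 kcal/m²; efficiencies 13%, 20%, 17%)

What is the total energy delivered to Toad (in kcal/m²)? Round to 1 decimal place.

3432.3 kcal/m²

Route 1: 543200 × 0.08 × 0.06 × 0.15 × 0.17 = 66.48768 kcal/m²
Route 2: 761500 × 0.13 × 0.2 × 0.17 = 3365.83 kcal/m²
Total at Toad: 66.48768 + 3365.83 = 3432.31768 kcal/m²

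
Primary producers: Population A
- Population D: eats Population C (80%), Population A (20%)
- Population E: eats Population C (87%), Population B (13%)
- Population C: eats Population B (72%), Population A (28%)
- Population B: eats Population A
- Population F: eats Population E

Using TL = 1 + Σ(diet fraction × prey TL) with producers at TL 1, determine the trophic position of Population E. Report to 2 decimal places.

Population B: 1 + 1 = 2
Population C: 1 + (0.72×2 + 0.28×1) = 2.72
Population D: 1 + (0.8×2.72 + 0.2×1) = 3.376
Population E: 1 + (0.87×2.72 + 0.13×2) = 3.6264
Population F: 1 + 3.6264 = 4.6264

3.63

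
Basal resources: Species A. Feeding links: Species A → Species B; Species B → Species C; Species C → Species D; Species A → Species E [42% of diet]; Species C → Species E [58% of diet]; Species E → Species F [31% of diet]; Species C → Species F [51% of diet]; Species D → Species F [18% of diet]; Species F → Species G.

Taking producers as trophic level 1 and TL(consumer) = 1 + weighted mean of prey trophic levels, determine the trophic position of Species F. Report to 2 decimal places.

Species B: 1 + 1 = 2
Species C: 1 + 2 = 3
Species D: 1 + 3 = 4
Species E: 1 + (0.42×1 + 0.58×3) = 3.16
Species F: 1 + (0.31×3.16 + 0.51×3 + 0.18×4) = 4.2296
Species G: 1 + 4.2296 = 5.2296

4.23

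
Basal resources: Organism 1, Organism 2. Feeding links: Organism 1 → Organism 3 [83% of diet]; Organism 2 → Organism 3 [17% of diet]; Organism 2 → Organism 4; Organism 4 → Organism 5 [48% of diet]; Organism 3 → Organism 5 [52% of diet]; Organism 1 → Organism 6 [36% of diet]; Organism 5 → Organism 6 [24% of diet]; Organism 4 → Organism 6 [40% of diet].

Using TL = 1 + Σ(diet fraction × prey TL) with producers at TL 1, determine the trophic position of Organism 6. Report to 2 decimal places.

2.88

Organism 3: 1 + (0.83×1 + 0.17×1) = 2
Organism 4: 1 + 1 = 2
Organism 5: 1 + (0.48×2 + 0.52×2) = 3
Organism 6: 1 + (0.36×1 + 0.24×3 + 0.4×2) = 2.88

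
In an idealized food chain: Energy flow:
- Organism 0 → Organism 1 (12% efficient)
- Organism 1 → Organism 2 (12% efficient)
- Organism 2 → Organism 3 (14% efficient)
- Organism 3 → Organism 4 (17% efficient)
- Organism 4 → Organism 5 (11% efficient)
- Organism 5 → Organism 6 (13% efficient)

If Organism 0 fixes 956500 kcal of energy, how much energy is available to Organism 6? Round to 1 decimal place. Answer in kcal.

4.7 kcal

Organism 1: 956500 × 0.12 = 114780 kcal
Organism 2: 114780 × 0.12 = 13773.6 kcal
Organism 3: 13773.6 × 0.14 = 1928.304 kcal
Organism 4: 1928.304 × 0.17 = 327.81168 kcal
Organism 5: 327.81168 × 0.11 = 36.0592848 kcal
Organism 6: 36.0592848 × 0.13 = 4.687707024 kcal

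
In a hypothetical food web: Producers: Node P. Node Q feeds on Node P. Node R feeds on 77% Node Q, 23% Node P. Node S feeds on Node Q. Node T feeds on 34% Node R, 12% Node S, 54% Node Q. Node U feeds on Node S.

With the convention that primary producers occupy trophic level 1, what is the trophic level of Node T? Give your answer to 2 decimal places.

3.38

Node Q: 1 + 1 = 2
Node R: 1 + (0.77×2 + 0.23×1) = 2.77
Node S: 1 + 2 = 3
Node T: 1 + (0.34×2.77 + 0.12×3 + 0.54×2) = 3.3818
Node U: 1 + 3 = 4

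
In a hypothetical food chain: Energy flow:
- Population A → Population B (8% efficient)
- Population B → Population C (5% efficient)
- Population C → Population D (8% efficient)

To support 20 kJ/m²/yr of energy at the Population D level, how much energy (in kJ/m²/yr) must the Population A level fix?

62500 kJ/m²/yr

Cumulative transfer efficiency: 0.08 × 0.05 × 0.08 = 0.00032
Population A energy = 20 / 0.00032 = 62500 kJ/m²/yr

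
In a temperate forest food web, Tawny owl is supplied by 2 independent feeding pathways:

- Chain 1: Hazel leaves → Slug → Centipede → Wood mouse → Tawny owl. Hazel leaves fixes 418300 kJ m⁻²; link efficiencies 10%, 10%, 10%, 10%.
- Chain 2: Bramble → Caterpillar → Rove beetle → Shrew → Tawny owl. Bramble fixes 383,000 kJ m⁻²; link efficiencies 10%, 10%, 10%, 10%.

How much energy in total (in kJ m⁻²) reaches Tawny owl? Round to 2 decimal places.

80.13 kJ m⁻²

Chain 1: 418300 × 0.1 × 0.1 × 0.1 × 0.1 = 41.83 kJ m⁻²
Chain 2: 383000 × 0.1 × 0.1 × 0.1 × 0.1 = 38.3 kJ m⁻²
Total at Tawny owl: 41.83 + 38.3 = 80.13 kJ m⁻²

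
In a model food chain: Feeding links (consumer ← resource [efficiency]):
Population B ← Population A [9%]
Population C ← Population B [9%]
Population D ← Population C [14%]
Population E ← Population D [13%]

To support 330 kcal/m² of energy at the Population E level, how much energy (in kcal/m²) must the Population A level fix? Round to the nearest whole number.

Cumulative transfer efficiency: 0.09 × 0.09 × 0.14 × 0.13 = 0.00014742
Population A energy = 330 / 0.00014742 = 2238502 kcal/m²

2238502 kcal/m²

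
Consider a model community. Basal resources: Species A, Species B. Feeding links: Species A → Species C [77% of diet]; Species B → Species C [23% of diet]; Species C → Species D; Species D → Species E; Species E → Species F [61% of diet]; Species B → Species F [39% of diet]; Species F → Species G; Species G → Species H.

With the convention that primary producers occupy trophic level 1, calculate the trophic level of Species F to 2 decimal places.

3.83

Species C: 1 + (0.77×1 + 0.23×1) = 2
Species D: 1 + 2 = 3
Species E: 1 + 3 = 4
Species F: 1 + (0.61×4 + 0.39×1) = 3.83
Species G: 1 + 3.83 = 4.83
Species H: 1 + 4.83 = 5.83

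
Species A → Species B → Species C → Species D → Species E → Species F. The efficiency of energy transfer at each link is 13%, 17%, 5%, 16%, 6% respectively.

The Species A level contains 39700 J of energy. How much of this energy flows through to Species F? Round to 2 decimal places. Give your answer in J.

Species B: 39700 × 0.13 = 5161 J
Species C: 5161 × 0.17 = 877.37 J
Species D: 877.37 × 0.05 = 43.8685 J
Species E: 43.8685 × 0.16 = 7.01896 J
Species F: 7.01896 × 0.06 = 0.4211376 J

0.42 J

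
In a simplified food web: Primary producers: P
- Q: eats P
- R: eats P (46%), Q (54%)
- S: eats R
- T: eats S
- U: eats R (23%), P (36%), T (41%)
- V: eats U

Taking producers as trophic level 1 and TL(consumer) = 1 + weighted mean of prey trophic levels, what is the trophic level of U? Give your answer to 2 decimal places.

3.81

Q: 1 + 1 = 2
R: 1 + (0.46×1 + 0.54×2) = 2.54
S: 1 + 2.54 = 3.54
T: 1 + 3.54 = 4.54
U: 1 + (0.23×2.54 + 0.36×1 + 0.41×4.54) = 3.8056
V: 1 + 3.8056 = 4.8056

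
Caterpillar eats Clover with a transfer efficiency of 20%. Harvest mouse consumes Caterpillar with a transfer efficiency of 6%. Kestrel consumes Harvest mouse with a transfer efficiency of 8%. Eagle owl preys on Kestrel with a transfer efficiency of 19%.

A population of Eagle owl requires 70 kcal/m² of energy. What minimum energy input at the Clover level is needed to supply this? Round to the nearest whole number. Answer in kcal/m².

Cumulative transfer efficiency: 0.2 × 0.06 × 0.08 × 0.19 = 0.0001824
Clover energy = 70 / 0.0001824 = 383772 kcal/m²

383772 kcal/m²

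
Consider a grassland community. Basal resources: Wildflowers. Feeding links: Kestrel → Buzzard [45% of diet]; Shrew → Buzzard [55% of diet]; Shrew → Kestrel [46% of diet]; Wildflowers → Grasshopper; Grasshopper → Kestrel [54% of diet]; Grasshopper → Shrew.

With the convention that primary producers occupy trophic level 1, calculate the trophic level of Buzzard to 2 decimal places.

Grasshopper: 1 + 1 = 2
Shrew: 1 + 2 = 3
Kestrel: 1 + (0.46×3 + 0.54×2) = 3.46
Buzzard: 1 + (0.55×3 + 0.45×3.46) = 4.207

4.21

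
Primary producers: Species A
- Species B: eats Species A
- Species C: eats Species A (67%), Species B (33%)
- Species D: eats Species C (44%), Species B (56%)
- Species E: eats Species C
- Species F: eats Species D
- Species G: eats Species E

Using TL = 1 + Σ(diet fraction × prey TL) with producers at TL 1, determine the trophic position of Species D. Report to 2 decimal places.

Species B: 1 + 1 = 2
Species C: 1 + (0.67×1 + 0.33×2) = 2.33
Species D: 1 + (0.44×2.33 + 0.56×2) = 3.1452
Species E: 1 + 2.33 = 3.33
Species F: 1 + 3.1452 = 4.1452
Species G: 1 + 3.33 = 4.33

3.15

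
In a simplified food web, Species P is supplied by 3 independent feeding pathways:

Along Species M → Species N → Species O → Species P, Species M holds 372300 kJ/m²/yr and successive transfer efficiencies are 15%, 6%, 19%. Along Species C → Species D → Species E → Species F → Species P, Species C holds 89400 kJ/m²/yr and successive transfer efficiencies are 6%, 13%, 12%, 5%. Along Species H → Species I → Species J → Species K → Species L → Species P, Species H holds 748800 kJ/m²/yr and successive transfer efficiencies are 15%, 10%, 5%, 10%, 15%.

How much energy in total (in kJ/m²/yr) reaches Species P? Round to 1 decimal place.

Via Species M: 372300 × 0.15 × 0.06 × 0.19 = 636.633 kJ/m²/yr
Via Species C: 89400 × 0.06 × 0.13 × 0.12 × 0.05 = 4.18392 kJ/m²/yr
Via Species H: 748800 × 0.15 × 0.1 × 0.05 × 0.1 × 0.15 = 8.424 kJ/m²/yr
Total at Species P: 636.633 + 4.18392 + 8.424 = 649.24092 kJ/m²/yr

649.2 kJ/m²/yr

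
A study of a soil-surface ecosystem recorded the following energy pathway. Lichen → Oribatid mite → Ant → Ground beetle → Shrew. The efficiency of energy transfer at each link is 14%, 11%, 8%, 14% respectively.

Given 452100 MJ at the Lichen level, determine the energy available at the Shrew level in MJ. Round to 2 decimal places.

77.98 MJ

Oribatid mite: 452100 × 0.14 = 63294 MJ
Ant: 63294 × 0.11 = 6962.34 MJ
Ground beetle: 6962.34 × 0.08 = 556.9872 MJ
Shrew: 556.9872 × 0.14 = 77.978208 MJ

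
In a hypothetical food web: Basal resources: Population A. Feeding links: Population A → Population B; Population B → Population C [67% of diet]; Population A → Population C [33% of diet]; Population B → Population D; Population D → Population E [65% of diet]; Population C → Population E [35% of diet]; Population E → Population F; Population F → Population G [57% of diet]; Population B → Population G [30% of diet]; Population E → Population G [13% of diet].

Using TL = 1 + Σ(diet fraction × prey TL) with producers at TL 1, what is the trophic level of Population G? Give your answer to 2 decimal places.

4.89

Population B: 1 + 1 = 2
Population C: 1 + (0.67×2 + 0.33×1) = 2.67
Population D: 1 + 2 = 3
Population E: 1 + (0.65×3 + 0.35×2.67) = 3.8845
Population F: 1 + 3.8845 = 4.8845
Population G: 1 + (0.57×4.8845 + 0.3×2 + 0.13×3.8845) = 4.88915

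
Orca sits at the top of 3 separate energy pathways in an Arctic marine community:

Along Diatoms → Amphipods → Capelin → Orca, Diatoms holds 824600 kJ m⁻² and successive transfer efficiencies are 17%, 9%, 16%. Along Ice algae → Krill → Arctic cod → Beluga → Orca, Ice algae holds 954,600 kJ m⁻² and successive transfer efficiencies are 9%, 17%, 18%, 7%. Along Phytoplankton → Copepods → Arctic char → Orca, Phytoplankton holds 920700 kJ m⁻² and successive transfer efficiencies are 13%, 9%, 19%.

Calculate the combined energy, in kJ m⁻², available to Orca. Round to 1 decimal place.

Via Diatoms: 824600 × 0.17 × 0.09 × 0.16 = 2018.6208 kJ m⁻²
Via Ice algae: 954600 × 0.09 × 0.17 × 0.18 × 0.07 = 184.027788 kJ m⁻²
Via Phytoplankton: 920700 × 0.13 × 0.09 × 0.19 = 2046.7161 kJ m⁻²
Total at Orca: 2018.6208 + 184.027788 + 2046.7161 = 4249.364688 kJ m⁻²

4249.4 kJ m⁻²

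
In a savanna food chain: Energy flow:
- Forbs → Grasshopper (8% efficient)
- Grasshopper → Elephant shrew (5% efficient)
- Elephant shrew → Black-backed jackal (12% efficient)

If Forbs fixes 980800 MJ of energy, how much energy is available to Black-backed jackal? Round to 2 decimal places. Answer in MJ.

Grasshopper: 980800 × 0.08 = 78464 MJ
Elephant shrew: 78464 × 0.05 = 3923.2 MJ
Black-backed jackal: 3923.2 × 0.12 = 470.784 MJ

470.78 MJ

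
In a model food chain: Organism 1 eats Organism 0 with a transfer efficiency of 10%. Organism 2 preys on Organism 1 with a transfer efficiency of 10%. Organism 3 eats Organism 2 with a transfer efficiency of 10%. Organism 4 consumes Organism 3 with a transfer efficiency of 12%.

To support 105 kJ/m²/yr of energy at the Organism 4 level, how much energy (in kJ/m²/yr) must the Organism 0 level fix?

Cumulative transfer efficiency: 0.1 × 0.1 × 0.1 × 0.12 = 0.00012
Organism 0 energy = 105 / 0.00012 = 875000 kJ/m²/yr

875000 kJ/m²/yr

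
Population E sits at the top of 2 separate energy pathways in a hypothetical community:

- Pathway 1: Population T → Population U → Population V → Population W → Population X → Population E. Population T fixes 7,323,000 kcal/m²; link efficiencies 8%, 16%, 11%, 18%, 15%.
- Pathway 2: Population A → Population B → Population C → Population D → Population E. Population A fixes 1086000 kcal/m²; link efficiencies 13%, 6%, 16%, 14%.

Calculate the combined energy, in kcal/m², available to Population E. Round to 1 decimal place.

Pathway 1: 7323000 × 0.08 × 0.16 × 0.11 × 0.18 × 0.15 = 278.391168 kcal/m²
Pathway 2: 1086000 × 0.13 × 0.06 × 0.16 × 0.14 = 189.74592 kcal/m²
Total at Population E: 278.391168 + 189.74592 = 468.137088 kcal/m²

468.1 kcal/m²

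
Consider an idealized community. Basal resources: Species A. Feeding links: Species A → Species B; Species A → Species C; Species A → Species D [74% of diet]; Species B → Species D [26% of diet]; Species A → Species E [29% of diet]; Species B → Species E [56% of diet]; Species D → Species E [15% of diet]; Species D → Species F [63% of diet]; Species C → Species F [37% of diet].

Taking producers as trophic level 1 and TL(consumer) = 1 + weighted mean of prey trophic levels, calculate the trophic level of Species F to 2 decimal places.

Species B: 1 + 1 = 2
Species C: 1 + 1 = 2
Species D: 1 + (0.74×1 + 0.26×2) = 2.26
Species E: 1 + (0.29×1 + 0.56×2 + 0.15×2.26) = 2.749
Species F: 1 + (0.63×2.26 + 0.37×2) = 3.1638

3.16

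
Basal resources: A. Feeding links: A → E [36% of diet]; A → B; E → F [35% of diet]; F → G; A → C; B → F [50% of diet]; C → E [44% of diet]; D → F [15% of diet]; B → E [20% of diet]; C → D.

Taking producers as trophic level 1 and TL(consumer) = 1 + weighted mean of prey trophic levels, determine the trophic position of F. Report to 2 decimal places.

B: 1 + 1 = 2
C: 1 + 1 = 2
D: 1 + 2 = 3
E: 1 + (0.44×2 + 0.36×1 + 0.2×2) = 2.64
F: 1 + (0.35×2.64 + 0.15×3 + 0.5×2) = 3.374
G: 1 + 3.374 = 4.374

3.37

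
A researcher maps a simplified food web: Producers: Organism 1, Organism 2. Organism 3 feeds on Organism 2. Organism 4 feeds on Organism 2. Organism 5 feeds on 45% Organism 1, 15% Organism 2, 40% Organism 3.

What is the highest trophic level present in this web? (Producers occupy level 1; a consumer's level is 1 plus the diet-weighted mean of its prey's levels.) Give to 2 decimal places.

2.40

Organism 3: 1 + 1 = 2
Organism 4: 1 + 1 = 2
Organism 5: 1 + (0.45×1 + 0.15×1 + 0.4×2) = 2.4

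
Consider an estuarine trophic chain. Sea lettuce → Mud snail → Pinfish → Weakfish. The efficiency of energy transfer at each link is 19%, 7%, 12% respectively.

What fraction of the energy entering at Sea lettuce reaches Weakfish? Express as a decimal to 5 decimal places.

Product of link efficiencies: 0.19 × 0.07 × 0.12 = 0.001596

0.00160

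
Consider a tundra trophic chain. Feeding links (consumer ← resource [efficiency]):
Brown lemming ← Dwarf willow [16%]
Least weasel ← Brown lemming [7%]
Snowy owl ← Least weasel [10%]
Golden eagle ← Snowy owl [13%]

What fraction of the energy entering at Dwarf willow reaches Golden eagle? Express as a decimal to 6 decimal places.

0.000146

Product of link efficiencies: 0.16 × 0.07 × 0.1 × 0.13 = 0.0001456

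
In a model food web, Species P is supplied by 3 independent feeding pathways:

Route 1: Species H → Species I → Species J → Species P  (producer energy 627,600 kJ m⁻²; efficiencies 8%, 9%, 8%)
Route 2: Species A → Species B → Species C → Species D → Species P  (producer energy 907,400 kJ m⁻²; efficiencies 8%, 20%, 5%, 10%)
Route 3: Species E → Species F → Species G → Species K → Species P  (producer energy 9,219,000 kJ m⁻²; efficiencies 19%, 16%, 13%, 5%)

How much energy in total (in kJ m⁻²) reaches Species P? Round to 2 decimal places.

Route 1: 627600 × 0.08 × 0.09 × 0.08 = 361.4976 kJ m⁻²
Route 2: 907400 × 0.08 × 0.2 × 0.05 × 0.1 = 72.592 kJ m⁻²
Route 3: 9219000 × 0.19 × 0.16 × 0.13 × 0.05 = 1821.6744 kJ m⁻²
Total at Species P: 361.4976 + 72.592 + 1821.6744 = 2255.764 kJ m⁻²

2255.76 kJ m⁻²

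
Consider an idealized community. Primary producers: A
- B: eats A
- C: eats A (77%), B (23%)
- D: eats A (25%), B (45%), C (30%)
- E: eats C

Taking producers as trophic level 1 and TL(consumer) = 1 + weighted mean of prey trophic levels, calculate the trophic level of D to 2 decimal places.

B: 1 + 1 = 2
C: 1 + (0.77×1 + 0.23×2) = 2.23
D: 1 + (0.25×1 + 0.45×2 + 0.3×2.23) = 2.819
E: 1 + 2.23 = 3.23

2.82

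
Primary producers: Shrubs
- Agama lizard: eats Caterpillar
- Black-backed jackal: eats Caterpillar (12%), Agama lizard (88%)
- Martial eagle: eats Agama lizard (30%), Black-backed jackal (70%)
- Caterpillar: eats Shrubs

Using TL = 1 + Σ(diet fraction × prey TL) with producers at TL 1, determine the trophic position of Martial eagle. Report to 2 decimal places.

4.62

Caterpillar: 1 + 1 = 2
Agama lizard: 1 + 2 = 3
Black-backed jackal: 1 + (0.12×2 + 0.88×3) = 3.88
Martial eagle: 1 + (0.3×3 + 0.7×3.88) = 4.616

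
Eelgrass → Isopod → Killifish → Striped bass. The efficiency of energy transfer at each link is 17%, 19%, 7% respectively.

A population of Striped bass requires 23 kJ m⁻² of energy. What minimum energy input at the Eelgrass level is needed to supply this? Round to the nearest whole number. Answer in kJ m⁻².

10172 kJ m⁻²

Cumulative transfer efficiency: 0.17 × 0.19 × 0.07 = 0.002261
Eelgrass energy = 23 / 0.002261 = 10172 kJ m⁻²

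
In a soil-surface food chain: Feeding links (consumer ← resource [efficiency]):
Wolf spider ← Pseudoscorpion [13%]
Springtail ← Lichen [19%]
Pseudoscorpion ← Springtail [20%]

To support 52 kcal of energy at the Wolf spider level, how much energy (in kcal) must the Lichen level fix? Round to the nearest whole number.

Cumulative transfer efficiency: 0.19 × 0.2 × 0.13 = 0.00494
Lichen energy = 52 / 0.00494 = 10526 kcal

10526 kcal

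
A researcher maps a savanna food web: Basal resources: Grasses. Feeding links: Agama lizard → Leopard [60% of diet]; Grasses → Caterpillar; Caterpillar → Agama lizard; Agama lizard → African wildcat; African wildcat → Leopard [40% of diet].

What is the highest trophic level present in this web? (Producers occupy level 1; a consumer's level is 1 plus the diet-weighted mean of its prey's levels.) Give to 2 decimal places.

Caterpillar: 1 + 1 = 2
Agama lizard: 1 + 2 = 3
African wildcat: 1 + 3 = 4
Leopard: 1 + (0.4×4 + 0.6×3) = 4.4

4.40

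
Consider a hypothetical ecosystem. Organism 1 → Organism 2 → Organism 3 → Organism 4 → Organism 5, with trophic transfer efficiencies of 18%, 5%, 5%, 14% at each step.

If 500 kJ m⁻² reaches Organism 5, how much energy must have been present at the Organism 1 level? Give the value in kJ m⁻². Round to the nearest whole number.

Cumulative transfer efficiency: 0.18 × 0.05 × 0.05 × 0.14 = 0.000063
Organism 1 energy = 500 / 0.000063 = 7936508 kJ m⁻²

7936508 kJ m⁻²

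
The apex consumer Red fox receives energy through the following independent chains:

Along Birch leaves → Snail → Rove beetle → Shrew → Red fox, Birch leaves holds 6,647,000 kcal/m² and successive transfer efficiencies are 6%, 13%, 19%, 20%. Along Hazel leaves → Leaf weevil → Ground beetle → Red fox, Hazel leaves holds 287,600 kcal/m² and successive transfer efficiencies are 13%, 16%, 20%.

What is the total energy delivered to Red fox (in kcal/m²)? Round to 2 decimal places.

3166.59 kcal/m²

Via Birch leaves: 6647000 × 0.06 × 0.13 × 0.19 × 0.2 = 1970.1708 kcal/m²
Via Hazel leaves: 287600 × 0.13 × 0.16 × 0.2 = 1196.416 kcal/m²
Total at Red fox: 1970.1708 + 1196.416 = 3166.5868 kcal/m²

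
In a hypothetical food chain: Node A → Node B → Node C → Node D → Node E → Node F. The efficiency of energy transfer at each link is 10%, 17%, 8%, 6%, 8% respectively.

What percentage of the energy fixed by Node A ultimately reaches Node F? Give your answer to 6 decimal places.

Product of link efficiencies: 0.1 × 0.17 × 0.08 × 0.06 × 0.08 = 0.000006528
As a percentage: 0.000006528 × 100 = 0.000653%

0.000653%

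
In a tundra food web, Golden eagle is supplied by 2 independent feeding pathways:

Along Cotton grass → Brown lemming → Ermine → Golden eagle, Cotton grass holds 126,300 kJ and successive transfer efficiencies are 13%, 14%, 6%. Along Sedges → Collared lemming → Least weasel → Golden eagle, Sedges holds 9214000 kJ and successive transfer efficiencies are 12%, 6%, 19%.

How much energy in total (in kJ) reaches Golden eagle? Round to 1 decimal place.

Via Cotton grass: 126300 × 0.13 × 0.14 × 0.06 = 137.9196 kJ
Via Sedges: 9214000 × 0.12 × 0.06 × 0.19 = 12604.752 kJ
Total at Golden eagle: 137.9196 + 12604.752 = 12742.6716 kJ

12742.7 kJ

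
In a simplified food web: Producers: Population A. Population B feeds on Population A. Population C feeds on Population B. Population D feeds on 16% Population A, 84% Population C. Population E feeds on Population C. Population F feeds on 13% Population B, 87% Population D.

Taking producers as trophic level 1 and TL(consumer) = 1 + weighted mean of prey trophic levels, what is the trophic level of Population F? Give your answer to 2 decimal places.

Population B: 1 + 1 = 2
Population C: 1 + 2 = 3
Population D: 1 + (0.16×1 + 0.84×3) = 3.68
Population E: 1 + 3 = 4
Population F: 1 + (0.13×2 + 0.87×3.68) = 4.4616

4.46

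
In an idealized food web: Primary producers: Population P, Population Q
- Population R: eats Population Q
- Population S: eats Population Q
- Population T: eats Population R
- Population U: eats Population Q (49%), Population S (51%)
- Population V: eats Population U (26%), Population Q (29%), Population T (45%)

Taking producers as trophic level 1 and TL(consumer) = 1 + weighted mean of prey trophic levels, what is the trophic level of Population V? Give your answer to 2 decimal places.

3.29

Population R: 1 + 1 = 2
Population S: 1 + 1 = 2
Population T: 1 + 2 = 3
Population U: 1 + (0.49×1 + 0.51×2) = 2.51
Population V: 1 + (0.26×2.51 + 0.29×1 + 0.45×3) = 3.2926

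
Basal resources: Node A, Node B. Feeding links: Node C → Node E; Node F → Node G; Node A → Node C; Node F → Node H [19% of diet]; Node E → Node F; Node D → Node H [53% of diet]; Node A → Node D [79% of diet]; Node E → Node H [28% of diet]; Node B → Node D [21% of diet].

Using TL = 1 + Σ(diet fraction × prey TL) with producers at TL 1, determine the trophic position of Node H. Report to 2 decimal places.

3.66

Node C: 1 + 1 = 2
Node D: 1 + (0.21×1 + 0.79×1) = 2
Node E: 1 + 2 = 3
Node F: 1 + 3 = 4
Node G: 1 + 4 = 5
Node H: 1 + (0.53×2 + 0.28×3 + 0.19×4) = 3.66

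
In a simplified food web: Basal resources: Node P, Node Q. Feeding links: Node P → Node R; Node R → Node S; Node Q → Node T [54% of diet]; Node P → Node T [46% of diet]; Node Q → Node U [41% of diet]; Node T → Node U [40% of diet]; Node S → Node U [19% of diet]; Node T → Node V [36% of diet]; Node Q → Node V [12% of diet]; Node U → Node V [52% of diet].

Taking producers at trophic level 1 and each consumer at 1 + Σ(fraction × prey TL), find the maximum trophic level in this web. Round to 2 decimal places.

Node R: 1 + 1 = 2
Node S: 1 + 2 = 3
Node T: 1 + (0.54×1 + 0.46×1) = 2
Node U: 1 + (0.41×1 + 0.4×2 + 0.19×3) = 2.78
Node V: 1 + (0.36×2 + 0.12×1 + 0.52×2.78) = 3.2856

3.29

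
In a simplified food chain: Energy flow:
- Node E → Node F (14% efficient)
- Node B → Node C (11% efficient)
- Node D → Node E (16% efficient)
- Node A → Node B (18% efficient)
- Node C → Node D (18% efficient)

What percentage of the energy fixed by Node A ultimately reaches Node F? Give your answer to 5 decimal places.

Product of link efficiencies: 0.18 × 0.11 × 0.18 × 0.16 × 0.14 = 0.0000798336
As a percentage: 0.0000798336 × 100 = 0.00798%

0.00798%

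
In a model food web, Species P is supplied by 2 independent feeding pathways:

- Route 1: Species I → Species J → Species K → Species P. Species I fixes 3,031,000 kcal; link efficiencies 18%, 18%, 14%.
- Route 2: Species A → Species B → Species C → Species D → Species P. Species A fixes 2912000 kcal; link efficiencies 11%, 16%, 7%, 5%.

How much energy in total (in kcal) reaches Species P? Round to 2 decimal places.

Route 1: 3031000 × 0.18 × 0.18 × 0.14 = 13748.616 kcal
Route 2: 2912000 × 0.11 × 0.16 × 0.07 × 0.05 = 179.3792 kcal
Total at Species P: 13748.616 + 179.3792 = 13927.9952 kcal

13928.00 kcal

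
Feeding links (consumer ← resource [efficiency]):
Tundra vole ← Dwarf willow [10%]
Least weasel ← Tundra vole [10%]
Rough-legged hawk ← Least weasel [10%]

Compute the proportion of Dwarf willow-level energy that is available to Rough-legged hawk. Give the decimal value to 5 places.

0.00100

Product of link efficiencies: 0.1 × 0.1 × 0.1 = 0.001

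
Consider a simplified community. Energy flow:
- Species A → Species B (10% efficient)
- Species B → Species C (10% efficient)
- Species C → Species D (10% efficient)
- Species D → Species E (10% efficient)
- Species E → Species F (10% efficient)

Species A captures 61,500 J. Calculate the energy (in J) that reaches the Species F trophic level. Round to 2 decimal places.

0.62 J

Species B: 61500 × 0.1 = 6150 J
Species C: 6150 × 0.1 = 615 J
Species D: 615 × 0.1 = 61.5 J
Species E: 61.5 × 0.1 = 6.15 J
Species F: 6.15 × 0.1 = 0.615 J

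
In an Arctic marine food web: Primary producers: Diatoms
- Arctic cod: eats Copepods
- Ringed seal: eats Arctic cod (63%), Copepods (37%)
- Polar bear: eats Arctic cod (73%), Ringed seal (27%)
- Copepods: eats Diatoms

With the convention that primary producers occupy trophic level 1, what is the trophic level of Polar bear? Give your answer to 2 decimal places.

Copepods: 1 + 1 = 2
Arctic cod: 1 + 2 = 3
Ringed seal: 1 + (0.63×3 + 0.37×2) = 3.63
Polar bear: 1 + (0.73×3 + 0.27×3.63) = 4.1701

4.17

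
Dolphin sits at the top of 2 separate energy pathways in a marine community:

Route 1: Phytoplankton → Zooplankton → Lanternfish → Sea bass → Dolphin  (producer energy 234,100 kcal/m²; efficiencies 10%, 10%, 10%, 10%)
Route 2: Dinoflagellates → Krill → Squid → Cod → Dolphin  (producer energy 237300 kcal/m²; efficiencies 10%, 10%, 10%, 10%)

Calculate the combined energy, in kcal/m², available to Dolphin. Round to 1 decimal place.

47.1 kcal/m²

Route 1: 234100 × 0.1 × 0.1 × 0.1 × 0.1 = 23.41 kcal/m²
Route 2: 237300 × 0.1 × 0.1 × 0.1 × 0.1 = 23.73 kcal/m²
Total at Dolphin: 23.41 + 23.73 = 47.14 kcal/m²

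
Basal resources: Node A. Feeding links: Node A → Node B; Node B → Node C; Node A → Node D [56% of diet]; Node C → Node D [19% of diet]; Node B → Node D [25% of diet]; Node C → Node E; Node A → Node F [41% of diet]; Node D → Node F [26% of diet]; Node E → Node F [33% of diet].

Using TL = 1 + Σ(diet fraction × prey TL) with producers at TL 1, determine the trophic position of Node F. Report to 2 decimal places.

Node B: 1 + 1 = 2
Node C: 1 + 2 = 3
Node D: 1 + (0.56×1 + 0.19×3 + 0.25×2) = 2.63
Node E: 1 + 3 = 4
Node F: 1 + (0.41×1 + 0.26×2.63 + 0.33×4) = 3.4138

3.41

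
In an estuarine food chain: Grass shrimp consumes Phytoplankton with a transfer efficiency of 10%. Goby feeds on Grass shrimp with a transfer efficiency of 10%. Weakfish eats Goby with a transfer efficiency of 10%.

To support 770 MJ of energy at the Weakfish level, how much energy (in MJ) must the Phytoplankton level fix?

Cumulative transfer efficiency: 0.1 × 0.1 × 0.1 = 0.001
Phytoplankton energy = 770 / 0.001 = 770000 MJ

770000 MJ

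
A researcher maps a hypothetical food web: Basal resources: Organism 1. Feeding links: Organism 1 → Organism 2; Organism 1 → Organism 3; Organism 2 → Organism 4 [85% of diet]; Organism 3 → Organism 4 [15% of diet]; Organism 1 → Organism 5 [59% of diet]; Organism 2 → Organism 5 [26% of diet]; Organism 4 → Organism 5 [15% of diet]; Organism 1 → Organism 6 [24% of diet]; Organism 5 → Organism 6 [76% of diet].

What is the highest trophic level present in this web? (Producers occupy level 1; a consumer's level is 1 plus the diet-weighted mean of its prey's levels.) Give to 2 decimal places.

Organism 2: 1 + 1 = 2
Organism 3: 1 + 1 = 2
Organism 4: 1 + (0.85×2 + 0.15×2) = 3
Organism 5: 1 + (0.59×1 + 0.26×2 + 0.15×3) = 2.56
Organism 6: 1 + (0.24×1 + 0.76×2.56) = 3.1856

3.19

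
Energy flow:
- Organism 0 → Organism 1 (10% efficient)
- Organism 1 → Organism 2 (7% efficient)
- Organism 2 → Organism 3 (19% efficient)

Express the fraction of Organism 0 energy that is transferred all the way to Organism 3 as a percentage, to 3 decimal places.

0.133%

Product of link efficiencies: 0.1 × 0.07 × 0.19 = 0.00133
As a percentage: 0.00133 × 100 = 0.133%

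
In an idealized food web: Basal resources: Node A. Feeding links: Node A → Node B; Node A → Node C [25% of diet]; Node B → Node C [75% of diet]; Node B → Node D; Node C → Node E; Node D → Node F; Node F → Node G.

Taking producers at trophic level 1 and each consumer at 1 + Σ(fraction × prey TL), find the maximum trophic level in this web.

Node B: 1 + 1 = 2
Node C: 1 + (0.25×1 + 0.75×2) = 2.75
Node D: 1 + 2 = 3
Node E: 1 + 2.75 = 3.75
Node F: 1 + 3 = 4
Node G: 1 + 4 = 5

5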